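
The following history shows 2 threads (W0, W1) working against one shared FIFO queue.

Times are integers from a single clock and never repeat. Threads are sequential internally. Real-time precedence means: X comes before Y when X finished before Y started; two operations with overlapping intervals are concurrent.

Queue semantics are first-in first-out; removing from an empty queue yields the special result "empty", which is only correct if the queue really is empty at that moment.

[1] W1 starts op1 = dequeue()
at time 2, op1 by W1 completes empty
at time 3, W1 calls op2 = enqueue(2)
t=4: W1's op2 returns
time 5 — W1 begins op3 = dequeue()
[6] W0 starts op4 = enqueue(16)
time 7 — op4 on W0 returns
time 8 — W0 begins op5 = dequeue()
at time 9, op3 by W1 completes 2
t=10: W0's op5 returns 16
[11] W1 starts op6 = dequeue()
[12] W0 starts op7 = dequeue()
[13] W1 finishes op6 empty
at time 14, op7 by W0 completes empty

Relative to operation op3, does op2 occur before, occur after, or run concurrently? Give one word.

op2 spans [3,4], op3 spans [5,9]
resp(op2)=4 < inv(op3)=5

before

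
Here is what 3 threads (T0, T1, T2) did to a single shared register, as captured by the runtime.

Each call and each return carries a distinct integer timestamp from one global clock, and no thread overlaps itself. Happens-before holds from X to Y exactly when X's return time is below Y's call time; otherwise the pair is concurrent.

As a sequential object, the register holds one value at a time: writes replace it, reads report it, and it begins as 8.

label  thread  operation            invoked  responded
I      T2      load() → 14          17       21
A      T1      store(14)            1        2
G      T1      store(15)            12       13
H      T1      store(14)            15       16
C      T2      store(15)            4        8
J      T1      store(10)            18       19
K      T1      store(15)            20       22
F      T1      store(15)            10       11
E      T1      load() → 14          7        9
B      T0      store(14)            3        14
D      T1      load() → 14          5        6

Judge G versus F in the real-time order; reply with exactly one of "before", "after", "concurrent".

after

G spans [12,13], F spans [10,11]
resp(F)=11 < inv(G)=12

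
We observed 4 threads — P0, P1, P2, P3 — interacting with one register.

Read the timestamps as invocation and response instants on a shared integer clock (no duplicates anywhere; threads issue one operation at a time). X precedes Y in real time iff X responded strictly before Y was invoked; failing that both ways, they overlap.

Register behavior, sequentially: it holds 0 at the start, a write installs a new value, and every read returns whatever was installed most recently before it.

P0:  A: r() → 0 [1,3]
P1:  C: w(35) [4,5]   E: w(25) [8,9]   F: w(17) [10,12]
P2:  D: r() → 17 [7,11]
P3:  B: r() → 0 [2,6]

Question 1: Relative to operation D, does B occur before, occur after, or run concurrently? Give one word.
B spans [2,6], D spans [7,11]
resp(B)=6 < inv(D)=7

before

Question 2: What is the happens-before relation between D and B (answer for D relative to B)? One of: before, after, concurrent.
D spans [7,11], B spans [2,6]
resp(B)=6 < inv(D)=7

after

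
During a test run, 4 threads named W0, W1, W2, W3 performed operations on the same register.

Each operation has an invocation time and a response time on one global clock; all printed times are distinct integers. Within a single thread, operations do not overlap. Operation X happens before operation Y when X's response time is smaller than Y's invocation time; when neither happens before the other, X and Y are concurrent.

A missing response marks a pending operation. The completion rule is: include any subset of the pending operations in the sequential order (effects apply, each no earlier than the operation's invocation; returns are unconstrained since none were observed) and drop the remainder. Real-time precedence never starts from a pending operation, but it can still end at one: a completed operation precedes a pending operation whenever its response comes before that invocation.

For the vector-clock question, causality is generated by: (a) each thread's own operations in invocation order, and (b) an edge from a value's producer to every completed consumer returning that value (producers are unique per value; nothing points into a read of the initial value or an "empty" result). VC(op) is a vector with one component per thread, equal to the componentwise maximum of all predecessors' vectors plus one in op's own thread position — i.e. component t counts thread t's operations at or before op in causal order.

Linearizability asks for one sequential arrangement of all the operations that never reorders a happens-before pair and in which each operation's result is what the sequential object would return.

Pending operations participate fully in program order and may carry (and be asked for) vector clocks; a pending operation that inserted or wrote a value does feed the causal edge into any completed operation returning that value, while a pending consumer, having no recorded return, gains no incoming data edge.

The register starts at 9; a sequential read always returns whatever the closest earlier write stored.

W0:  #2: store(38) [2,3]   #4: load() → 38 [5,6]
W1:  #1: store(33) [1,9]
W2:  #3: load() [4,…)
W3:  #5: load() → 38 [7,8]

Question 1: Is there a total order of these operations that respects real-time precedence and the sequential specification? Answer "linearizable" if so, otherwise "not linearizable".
one valid linearization: #1, #2, #3, #4, #5
1. #1 store(33), leaving value 33
2. #2 store(38), leaving value 38
3. #3 load() (pending, included), leaving value 38
4. #4 load() → 38, leaving value 38
5. #5 load() → 38, leaving value 38

linearizable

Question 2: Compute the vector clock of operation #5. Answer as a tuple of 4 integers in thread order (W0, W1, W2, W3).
Answer: (1, 0, 0, 1)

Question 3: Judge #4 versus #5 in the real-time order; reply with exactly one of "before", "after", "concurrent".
Answer: before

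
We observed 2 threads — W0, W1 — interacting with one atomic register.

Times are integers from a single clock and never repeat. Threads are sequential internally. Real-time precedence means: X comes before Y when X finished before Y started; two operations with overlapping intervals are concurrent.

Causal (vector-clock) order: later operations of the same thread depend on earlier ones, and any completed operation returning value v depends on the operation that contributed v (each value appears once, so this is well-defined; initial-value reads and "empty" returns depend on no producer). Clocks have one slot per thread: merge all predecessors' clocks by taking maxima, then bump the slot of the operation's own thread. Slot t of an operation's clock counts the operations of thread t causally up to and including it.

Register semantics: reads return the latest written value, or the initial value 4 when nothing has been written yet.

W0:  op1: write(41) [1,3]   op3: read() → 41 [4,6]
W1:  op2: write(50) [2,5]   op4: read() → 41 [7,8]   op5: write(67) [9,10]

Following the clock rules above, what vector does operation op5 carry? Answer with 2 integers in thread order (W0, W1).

(1, 3)

no predecessors for op2 (invoked 2): W1 increments from zero → (0, 1)
no predecessors for op1 (invoked 1): W0 increments from zero → (1, 0)
merge at op3 (invoked 4): VC(op1)=(1, 0), own-thread bump on W0 → (2, 0)
merge at op4 (invoked 7): VC(op1)=(1, 0), VC(op2)=(0, 1), own-thread bump on W1 → (1, 2)
merge at op5 (invoked 9): VC(op4)=(1, 2), own-thread bump on W1 → (1, 3)
target: VC(op5) = (1, 3)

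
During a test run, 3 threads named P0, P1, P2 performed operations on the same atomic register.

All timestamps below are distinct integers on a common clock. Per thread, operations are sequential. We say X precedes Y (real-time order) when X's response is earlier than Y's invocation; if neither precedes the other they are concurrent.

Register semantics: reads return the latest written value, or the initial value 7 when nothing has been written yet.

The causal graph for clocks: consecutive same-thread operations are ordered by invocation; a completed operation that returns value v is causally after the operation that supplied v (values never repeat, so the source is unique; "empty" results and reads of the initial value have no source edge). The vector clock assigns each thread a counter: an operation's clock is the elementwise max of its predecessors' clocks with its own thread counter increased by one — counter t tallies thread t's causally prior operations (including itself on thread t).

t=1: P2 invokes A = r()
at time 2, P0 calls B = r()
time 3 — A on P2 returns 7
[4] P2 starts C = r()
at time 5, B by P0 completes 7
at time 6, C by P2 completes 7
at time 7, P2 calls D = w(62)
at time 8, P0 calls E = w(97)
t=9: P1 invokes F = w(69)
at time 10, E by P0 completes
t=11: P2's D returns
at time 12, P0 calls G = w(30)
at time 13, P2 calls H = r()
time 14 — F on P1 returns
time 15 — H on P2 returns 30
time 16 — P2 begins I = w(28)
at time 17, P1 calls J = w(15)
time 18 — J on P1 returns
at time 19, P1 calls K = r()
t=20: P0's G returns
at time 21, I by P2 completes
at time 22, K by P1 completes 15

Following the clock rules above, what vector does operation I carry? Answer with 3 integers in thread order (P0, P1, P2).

A (invocation 1): nothing precedes it; P2's component alone gives (0, 0, 1)
F (invocation 9): nothing precedes it; P1's component alone gives (0, 1, 0)
B (invocation 2): nothing precedes it; P0's component alone gives (1, 0, 0)
VC(C, invoked at 4): max of VC(A)=(0, 0, 1), then +1 on thread P2 → (0, 0, 2)
VC(J, invoked at 17): max of VC(F)=(0, 1, 0), then +1 on thread P1 → (0, 2, 0)
VC(E, invoked at 8): max of VC(B)=(1, 0, 0), then +1 on thread P0 → (2, 0, 0)
VC(D, invoked at 7): max of VC(C)=(0, 0, 2), then +1 on thread P2 → (0, 0, 3)
VC(K, invoked at 19): max of VC(J)=(0, 2, 0), then +1 on thread P1 → (0, 3, 0)
VC(G, invoked at 12): max of VC(E)=(2, 0, 0), then +1 on thread P0 → (3, 0, 0)
VC(H, invoked at 13): max of VC(D)=(0, 0, 3), VC(G)=(3, 0, 0), then +1 on thread P2 → (3, 0, 4)
VC(I, invoked at 16): max of VC(H)=(3, 0, 4), then +1 on thread P2 → (3, 0, 5)
target: VC(I) = (3, 0, 5)

(3, 0, 5)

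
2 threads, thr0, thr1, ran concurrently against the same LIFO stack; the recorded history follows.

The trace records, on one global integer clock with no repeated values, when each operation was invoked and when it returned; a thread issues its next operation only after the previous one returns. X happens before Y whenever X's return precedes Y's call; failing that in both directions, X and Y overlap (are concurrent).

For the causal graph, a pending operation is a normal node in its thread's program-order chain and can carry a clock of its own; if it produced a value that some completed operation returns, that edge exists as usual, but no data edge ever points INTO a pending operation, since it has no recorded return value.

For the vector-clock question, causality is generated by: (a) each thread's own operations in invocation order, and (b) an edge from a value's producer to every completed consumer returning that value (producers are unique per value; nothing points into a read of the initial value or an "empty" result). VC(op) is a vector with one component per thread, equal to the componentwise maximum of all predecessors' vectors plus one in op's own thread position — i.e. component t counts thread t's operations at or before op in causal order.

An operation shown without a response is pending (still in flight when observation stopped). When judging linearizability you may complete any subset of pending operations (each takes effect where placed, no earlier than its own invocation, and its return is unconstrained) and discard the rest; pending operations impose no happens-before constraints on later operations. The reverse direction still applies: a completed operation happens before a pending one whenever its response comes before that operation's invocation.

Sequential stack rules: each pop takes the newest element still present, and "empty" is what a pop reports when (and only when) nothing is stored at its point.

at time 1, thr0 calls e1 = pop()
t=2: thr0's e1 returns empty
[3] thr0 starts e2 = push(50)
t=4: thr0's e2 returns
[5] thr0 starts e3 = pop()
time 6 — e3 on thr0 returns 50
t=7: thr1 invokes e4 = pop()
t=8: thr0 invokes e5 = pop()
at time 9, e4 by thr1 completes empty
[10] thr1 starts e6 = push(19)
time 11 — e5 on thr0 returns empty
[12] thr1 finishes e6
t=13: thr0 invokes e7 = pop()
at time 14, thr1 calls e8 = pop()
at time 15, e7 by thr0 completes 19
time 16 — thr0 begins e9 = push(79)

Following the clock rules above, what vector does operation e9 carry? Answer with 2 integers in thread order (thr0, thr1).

invoked at 7, e4 has no predecessors; its own thr1 bump gives (0, 1)
invoked at 1, e1 has no predecessors; its own thr0 bump gives (1, 0)
e6 (invocation 10): componentwise max over VC(e4)=(0, 1), +1 at thr1, giving (0, 2)
e2 (invocation 3): componentwise max over VC(e1)=(1, 0), +1 at thr0, giving (2, 0)
e8 (invocation 14): componentwise max over VC(e6)=(0, 2), +1 at thr1, giving (0, 3)
e3 (invocation 5): componentwise max over VC(e2)=(2, 0), +1 at thr0, giving (3, 0)
e5 (invocation 8): componentwise max over VC(e3)=(3, 0), +1 at thr0, giving (4, 0)
e7 (invocation 13): componentwise max over VC(e5)=(4, 0), VC(e6)=(0, 2), +1 at thr0, giving (5, 2)
e9 (invocation 16): componentwise max over VC(e7)=(5, 2), +1 at thr0, giving (6, 2)
target: VC(e9) = (6, 2)

(6, 2)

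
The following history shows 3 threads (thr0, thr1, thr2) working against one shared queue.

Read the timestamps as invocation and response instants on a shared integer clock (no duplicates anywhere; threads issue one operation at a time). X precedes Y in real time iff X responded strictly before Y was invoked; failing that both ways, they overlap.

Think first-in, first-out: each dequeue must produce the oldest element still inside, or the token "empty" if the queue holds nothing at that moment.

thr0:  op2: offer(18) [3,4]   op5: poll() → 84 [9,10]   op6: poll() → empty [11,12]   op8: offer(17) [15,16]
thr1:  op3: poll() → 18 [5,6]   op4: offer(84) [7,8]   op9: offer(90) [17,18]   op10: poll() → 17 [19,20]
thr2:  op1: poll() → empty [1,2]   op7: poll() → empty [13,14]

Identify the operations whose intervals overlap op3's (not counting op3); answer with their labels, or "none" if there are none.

op3 spans [5,6]: anything still running between times 5 and 6 counts as concurrent
op1 [1,2]: before
op2 [3,4]: before
op4 [7,8]: after
op5 [9,10]: after
op6 [11,12]: after
op7 [13,14]: after
op8 [15,16]: after
op9 [17,18]: after
op10 [19,20]: after

none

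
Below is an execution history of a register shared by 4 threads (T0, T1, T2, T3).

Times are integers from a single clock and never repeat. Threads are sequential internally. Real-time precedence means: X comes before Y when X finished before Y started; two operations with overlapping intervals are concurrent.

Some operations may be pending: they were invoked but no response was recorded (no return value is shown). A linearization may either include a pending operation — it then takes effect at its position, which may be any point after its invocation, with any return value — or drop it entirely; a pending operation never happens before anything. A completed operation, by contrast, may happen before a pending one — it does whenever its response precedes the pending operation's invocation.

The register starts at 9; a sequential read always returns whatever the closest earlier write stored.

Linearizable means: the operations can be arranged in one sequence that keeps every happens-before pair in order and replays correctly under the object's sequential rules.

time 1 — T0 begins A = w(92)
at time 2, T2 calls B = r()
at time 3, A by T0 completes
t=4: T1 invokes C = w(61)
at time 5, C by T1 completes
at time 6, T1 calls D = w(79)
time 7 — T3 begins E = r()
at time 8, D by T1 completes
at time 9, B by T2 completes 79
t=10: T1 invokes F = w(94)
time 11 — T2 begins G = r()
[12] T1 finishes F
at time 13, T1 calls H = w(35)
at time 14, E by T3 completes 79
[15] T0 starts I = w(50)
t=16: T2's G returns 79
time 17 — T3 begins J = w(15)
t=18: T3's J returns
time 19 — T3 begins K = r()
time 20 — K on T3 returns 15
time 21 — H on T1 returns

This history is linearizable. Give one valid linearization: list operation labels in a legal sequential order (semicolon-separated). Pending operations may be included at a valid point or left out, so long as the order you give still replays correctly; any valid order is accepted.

1. A w(92), leaving value 92
2. C w(61), leaving value 61
3. D w(79), leaving value 79
4. B r() → 79, leaving value 79
5. E r() → 79, leaving value 79
6. G r() → 79, leaving value 79
7. F w(94), leaving value 94
8. H w(35), leaving value 35
9. I w(50) (pending, included), leaving value 50
10. J w(15), leaving value 15
11. K r() → 15, leaving value 15

A; C; D; B; E; G; F; H; I; J; K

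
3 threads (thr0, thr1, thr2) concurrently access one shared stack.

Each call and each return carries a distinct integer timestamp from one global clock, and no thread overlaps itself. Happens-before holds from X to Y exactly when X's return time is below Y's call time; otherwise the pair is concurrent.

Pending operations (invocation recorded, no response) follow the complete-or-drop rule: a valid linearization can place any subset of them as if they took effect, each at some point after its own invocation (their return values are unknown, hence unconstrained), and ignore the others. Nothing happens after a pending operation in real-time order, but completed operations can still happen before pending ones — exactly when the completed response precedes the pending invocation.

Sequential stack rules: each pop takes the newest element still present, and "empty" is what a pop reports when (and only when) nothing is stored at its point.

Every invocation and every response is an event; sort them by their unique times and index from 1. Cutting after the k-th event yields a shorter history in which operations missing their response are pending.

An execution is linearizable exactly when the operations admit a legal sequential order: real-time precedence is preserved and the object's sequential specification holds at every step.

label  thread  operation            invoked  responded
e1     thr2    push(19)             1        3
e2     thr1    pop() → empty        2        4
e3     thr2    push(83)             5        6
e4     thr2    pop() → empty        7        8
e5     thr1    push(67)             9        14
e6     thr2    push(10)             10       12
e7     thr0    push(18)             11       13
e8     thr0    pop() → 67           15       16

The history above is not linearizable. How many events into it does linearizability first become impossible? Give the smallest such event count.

events 1..7 are still linearizable — one witness is e2, e1, e3:
1. e2 pop() → empty, leaving stack <>
2. e1 push(19), leaving stack <19>
3. e3 push(83), leaving stack <19,83>
include event 8 — e4 responding at 8 — and every candidate order breaks
sample order e1, e2, e3, e4 stalls at step 2 — e2 pop() → empty has no legal effect
sample order e2, e1, e3, e4 stalls at step 4 — e4 pop() → empty has no legal effect

8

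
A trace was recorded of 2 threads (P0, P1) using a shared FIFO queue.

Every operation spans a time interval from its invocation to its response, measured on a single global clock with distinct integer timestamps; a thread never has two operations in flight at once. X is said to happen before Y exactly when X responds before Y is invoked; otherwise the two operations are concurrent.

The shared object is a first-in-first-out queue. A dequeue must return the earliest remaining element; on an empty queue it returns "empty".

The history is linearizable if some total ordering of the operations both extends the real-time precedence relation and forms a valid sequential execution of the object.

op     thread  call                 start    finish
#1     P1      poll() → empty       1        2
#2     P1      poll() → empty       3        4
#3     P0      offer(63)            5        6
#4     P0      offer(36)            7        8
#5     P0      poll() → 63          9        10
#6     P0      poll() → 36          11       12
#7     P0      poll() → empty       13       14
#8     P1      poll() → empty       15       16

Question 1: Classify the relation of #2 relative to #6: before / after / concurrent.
before

#2 spans [3,4], #6 spans [11,12]
resp(#2)=4 < inv(#6)=11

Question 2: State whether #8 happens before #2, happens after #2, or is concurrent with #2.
after

#8 spans [15,16], #2 spans [3,4]
resp(#2)=4 < inv(#8)=15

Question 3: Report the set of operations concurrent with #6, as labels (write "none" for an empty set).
none

#6 spans [11,12]: anything still running between times 11 and 12 counts as concurrent
#1 [1,2]: before
#2 [3,4]: before
#3 [5,6]: before
#4 [7,8]: before
#5 [9,10]: before
#7 [13,14]: after
#8 [15,16]: after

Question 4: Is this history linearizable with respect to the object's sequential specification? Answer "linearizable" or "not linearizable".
linearizable

a witness: #1, #2, #3, #4, #5, #6, #7, #8
1. #1 poll() → empty, leaving queue <>
2. #2 poll() → empty, leaving queue <>
3. #3 offer(63), leaving queue <63>
4. #4 offer(36), leaving queue <63,36>
5. #5 poll() → 63, leaving queue <36>
6. #6 poll() → 36, leaving queue <>
7. #7 poll() → empty, leaving queue <>
8. #8 poll() → empty, leaving queue <>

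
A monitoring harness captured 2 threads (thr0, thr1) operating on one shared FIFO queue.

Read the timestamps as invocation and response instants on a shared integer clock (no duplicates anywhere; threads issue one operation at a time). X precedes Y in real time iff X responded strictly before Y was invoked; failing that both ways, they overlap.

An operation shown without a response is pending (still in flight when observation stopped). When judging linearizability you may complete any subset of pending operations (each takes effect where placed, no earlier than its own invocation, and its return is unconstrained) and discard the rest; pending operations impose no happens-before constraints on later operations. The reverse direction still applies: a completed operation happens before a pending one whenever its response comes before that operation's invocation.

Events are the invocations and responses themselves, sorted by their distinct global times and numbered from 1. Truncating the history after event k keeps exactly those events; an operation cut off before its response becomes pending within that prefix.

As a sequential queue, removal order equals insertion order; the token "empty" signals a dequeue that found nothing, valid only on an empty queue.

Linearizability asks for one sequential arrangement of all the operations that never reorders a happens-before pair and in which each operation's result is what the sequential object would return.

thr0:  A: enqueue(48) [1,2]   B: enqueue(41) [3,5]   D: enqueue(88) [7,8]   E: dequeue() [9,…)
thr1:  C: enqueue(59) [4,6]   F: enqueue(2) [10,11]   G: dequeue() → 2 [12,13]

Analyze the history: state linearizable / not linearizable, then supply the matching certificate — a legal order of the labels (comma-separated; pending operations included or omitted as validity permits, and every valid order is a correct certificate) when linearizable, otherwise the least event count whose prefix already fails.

not linearizable — minimal violating prefix: 13 events

already the first 13 events (up to G's response at time 13) admit no linearization; the first 12 still do
all 2 real-time-respecting orders fail — 6 completed FIFO queue operations, no legal replay
including or dropping the 1 pending operation (E) in any combination fails
one such order, A, B, C, D, F, G (pending dropped), breaks at step 6 where G dequeue() → 2 is illegal
one such order, A, C, B, D, F, G (pending dropped), breaks at step 6 where G dequeue() → 2 is illegal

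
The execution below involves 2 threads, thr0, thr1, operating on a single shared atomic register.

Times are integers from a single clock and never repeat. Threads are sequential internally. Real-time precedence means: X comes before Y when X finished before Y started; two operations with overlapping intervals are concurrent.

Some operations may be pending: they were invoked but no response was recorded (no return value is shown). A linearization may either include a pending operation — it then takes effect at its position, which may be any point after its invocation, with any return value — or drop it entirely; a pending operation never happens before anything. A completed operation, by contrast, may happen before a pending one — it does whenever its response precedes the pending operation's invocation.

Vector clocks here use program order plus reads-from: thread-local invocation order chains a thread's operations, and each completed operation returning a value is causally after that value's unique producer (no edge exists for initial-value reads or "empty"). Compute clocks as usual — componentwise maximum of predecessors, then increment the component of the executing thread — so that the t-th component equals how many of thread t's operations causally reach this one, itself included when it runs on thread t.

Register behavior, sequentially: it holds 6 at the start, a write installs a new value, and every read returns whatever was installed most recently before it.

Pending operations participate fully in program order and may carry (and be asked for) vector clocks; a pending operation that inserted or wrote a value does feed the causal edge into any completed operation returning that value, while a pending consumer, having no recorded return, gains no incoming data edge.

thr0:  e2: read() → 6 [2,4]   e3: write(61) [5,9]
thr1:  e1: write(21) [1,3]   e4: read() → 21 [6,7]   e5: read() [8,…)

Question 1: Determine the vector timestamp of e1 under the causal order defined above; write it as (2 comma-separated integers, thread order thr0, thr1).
root op e1, invoked 1: fresh clock plus thr1's own tick → (0, 1)
root op e2, invoked 2: fresh clock plus thr0's own tick → (1, 0)
VC(e4, invoked at 6): max of VC(e1)=(0, 1), then +1 on thread thr1 → (0, 2)
VC(e3, invoked at 5): max of VC(e2)=(1, 0), then +1 on thread thr0 → (2, 0)
VC(e5, invoked at 8): max of VC(e4)=(0, 2), then +1 on thread thr1 → (0, 3)
target: VC(e1) = (0, 1)

(0, 1)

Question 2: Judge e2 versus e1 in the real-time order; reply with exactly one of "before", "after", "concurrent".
e2 spans [2,4], e1 spans [1,3]
the intervals overlap in both directions

concurrent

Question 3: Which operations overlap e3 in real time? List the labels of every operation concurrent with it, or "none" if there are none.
overlap test against e3 [5,9]: concurrent iff the interval meets 5..9
e1 [1,3]: before
e2 [2,4]: before
e4 [6,7]: concurrent
e5 [8,…): concurrent

e4, e5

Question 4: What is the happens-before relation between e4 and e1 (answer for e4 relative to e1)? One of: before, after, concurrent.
e4 spans [6,7], e1 spans [1,3]
resp(e1)=3 < inv(e4)=6

after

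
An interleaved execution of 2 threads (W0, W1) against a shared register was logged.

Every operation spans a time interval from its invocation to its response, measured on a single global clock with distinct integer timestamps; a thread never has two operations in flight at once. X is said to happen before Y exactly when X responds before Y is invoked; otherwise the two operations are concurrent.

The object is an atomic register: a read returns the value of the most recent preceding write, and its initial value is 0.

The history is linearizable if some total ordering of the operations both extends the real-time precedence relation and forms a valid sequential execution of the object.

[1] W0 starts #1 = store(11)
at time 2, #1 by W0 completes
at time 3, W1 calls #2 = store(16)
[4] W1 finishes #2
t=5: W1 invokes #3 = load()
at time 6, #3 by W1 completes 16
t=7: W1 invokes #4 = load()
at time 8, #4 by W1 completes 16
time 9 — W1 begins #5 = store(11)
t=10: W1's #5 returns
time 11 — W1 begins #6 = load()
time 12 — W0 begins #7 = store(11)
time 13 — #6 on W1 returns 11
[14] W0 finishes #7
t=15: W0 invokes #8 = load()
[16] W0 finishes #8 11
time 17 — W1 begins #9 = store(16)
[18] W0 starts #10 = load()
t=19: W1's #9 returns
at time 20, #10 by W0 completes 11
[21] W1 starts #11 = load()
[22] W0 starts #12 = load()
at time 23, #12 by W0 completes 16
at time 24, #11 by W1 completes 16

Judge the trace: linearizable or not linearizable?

one valid linearization: #1, #2, #3, #4, #5, #6, #7, #8, #10, #9, #11, #12
1. #1 store(11), leaving value 11
2. #2 store(16), leaving value 16
3. #3 load() → 16, leaving value 16
4. #4 load() → 16, leaving value 16
5. #5 store(11), leaving value 11
6. #6 load() → 11, leaving value 11
7. #7 store(11), leaving value 11
8. #8 load() → 11, leaving value 11
9. #10 load() → 11, leaving value 11
10. #9 store(16), leaving value 16
11. #11 load() → 16, leaving value 16
12. #12 load() → 16, leaving value 16

linearizable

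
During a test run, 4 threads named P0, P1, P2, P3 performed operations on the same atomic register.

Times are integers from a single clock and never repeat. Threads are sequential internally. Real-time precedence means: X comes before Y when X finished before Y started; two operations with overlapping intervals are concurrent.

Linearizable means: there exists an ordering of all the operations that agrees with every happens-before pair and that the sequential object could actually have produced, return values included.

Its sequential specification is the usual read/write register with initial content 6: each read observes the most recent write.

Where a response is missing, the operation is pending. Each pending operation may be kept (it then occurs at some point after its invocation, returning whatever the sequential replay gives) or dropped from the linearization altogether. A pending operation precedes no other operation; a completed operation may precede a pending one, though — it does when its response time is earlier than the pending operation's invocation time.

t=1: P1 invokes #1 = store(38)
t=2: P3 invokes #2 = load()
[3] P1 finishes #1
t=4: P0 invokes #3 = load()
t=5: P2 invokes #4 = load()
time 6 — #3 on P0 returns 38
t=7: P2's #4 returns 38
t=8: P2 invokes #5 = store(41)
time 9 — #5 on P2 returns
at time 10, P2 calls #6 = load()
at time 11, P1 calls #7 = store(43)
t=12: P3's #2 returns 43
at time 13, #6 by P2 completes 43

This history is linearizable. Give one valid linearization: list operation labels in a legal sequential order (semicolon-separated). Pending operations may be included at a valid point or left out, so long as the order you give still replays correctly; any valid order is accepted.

#1; #3; #4; #5; #7; #2; #6

after step 1 (#1 store(38)): value 38
after step 2 (#3 load() → 38): value 38
after step 3 (#4 load() → 38): value 38
after step 4 (#5 store(41)): value 41
after step 5 (#7 store(43) (pending, included)): value 43
after step 6 (#2 load() → 43): value 43
after step 7 (#6 load() → 43): value 43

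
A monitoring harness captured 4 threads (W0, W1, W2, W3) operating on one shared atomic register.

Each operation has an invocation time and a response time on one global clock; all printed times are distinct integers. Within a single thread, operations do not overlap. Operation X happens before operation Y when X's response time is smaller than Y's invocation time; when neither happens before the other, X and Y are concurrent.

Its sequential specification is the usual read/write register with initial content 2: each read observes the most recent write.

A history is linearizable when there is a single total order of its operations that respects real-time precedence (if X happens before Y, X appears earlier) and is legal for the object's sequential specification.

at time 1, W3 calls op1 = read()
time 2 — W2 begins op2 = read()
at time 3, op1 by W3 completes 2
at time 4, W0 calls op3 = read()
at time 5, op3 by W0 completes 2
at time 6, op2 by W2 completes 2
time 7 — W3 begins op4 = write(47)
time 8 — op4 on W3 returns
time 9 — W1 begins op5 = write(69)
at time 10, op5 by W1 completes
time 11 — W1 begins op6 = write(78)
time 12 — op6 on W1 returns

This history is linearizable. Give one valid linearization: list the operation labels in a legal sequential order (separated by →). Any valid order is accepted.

1. op1 read() → 2, leaving value 2
2. op2 read() → 2, leaving value 2
3. op3 read() → 2, leaving value 2
4. op4 write(47), leaving value 47
5. op5 write(69), leaving value 69
6. op6 write(78), leaving value 78

op1 → op2 → op3 → op4 → op5 → op6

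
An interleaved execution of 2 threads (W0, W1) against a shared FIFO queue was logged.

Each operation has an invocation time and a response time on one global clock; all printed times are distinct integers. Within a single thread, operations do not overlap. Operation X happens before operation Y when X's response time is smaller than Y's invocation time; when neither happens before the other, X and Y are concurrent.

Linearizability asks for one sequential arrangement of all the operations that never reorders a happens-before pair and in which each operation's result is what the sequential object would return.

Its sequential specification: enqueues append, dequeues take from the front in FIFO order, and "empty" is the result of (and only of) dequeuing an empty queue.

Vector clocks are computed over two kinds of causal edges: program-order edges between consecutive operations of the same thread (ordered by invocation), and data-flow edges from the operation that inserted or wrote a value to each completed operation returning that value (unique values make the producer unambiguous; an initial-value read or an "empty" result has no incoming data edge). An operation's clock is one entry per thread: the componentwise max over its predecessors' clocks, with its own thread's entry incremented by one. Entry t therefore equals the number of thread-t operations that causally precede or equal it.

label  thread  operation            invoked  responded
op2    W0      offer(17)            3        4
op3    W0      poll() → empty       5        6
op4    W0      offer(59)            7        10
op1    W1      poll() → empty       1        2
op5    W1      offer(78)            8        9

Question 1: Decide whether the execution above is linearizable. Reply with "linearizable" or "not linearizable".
events 1..5 are fine; event 6 — the response of op3 at time 6 — makes the prefix non-linearizable
exhaustive check: the 3 completed FIFO queue ops admit one real-time order; illegal
one such order, op1, op2, op3, breaks at step 3 where op3 poll() → empty is illegal

not linearizable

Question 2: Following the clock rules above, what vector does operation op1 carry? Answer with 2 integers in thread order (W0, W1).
op1, invoked 1, has no incoming edges; only W1's bump applies → (0, 1)
op2, invoked 3, has no incoming edges; only W0's bump applies → (1, 0)
VC(op5, invoked at 8): max of VC(op1)=(0, 1), then +1 on thread W1 → (0, 2)
VC(op3, invoked at 5): max of VC(op2)=(1, 0), then +1 on thread W0 → (2, 0)
VC(op4, invoked at 7): max of VC(op3)=(2, 0), then +1 on thread W0 → (3, 0)
target: VC(op1) = (0, 1)

(0, 1)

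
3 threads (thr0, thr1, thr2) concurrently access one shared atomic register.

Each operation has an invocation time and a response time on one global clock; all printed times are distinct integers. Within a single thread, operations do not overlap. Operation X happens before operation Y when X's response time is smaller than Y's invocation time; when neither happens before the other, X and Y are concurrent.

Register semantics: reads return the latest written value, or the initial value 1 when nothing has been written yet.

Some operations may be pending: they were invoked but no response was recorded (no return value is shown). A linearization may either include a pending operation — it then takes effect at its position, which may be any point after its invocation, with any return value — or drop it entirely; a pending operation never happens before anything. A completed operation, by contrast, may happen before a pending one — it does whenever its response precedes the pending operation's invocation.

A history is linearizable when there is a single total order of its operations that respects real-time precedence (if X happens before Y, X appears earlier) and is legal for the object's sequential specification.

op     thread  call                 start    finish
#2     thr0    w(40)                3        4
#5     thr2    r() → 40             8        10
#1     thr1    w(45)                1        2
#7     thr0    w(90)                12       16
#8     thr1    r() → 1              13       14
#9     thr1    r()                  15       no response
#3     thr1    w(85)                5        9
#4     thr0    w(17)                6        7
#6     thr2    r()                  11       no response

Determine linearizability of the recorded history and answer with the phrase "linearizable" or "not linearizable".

not linearizable

the violation lands at event 10, #5's response at time 10: events 1..9 linearize, events 1..10 do not
the 5 completed operations admit 3 real-time orders; each fails the atomic register replay
e.g. #1, #2, #3, #4, #5: illegal at step 5, since #5 r() → 40 cannot apply there
e.g. #1, #2, #4, #3, #5: illegal at step 5, since #5 r() → 40 cannot apply there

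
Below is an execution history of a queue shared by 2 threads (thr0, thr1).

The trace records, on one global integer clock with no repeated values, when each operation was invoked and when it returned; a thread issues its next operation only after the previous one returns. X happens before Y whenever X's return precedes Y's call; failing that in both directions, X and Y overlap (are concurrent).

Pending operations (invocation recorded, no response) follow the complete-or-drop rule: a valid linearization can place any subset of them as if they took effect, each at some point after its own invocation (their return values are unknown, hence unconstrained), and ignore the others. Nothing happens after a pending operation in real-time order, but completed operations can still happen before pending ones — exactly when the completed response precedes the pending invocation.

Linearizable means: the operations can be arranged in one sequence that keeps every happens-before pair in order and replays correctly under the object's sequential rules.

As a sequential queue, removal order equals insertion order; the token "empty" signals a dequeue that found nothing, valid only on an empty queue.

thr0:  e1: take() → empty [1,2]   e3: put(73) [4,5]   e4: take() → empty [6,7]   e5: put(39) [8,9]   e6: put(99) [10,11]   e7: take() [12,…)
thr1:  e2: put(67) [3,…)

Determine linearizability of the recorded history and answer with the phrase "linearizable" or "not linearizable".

not linearizable

cut after 6 events: linearizable; cut after 7 events (e4 responds, time 7): not linearizable
the completed operations (3 total) allow one real-time order; the queue replay rejects it
no completion choice of the 1 pending operation (e2) rescues it — every subset was tried
one such order, e1, e3, e4 (pending dropped), breaks at step 3 where e4 take() → empty is illegal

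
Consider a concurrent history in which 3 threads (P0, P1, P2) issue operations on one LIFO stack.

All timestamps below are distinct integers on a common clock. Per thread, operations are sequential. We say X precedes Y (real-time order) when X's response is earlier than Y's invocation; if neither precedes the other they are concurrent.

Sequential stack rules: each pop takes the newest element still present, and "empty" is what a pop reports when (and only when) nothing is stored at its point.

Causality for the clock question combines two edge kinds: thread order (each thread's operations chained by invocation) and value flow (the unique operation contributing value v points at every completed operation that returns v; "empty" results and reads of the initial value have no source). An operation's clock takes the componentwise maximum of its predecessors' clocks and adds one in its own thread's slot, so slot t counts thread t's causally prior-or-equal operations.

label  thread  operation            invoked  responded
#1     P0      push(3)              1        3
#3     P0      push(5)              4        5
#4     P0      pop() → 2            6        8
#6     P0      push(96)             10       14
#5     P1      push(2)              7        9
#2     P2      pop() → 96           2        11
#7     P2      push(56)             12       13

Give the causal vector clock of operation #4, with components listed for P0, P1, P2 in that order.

invoked at 7, #5 has no predecessors; its own P1 bump gives (0, 1, 0)
invoked at 1, #1 has no predecessors; its own P0 bump gives (1, 0, 0)
invoked at 4, #3 merges VC(#1)=(1, 0, 0) and bumps P0's slot → (2, 0, 0)
invoked at 6, #4 merges VC(#3)=(2, 0, 0), VC(#5)=(0, 1, 0) and bumps P0's slot → (3, 1, 0)
invoked at 10, #6 merges VC(#4)=(3, 1, 0) and bumps P0's slot → (4, 1, 0)
invoked at 2, #2 merges VC(#6)=(4, 1, 0) and bumps P2's slot → (4, 1, 1)
invoked at 12, #7 merges VC(#2)=(4, 1, 1) and bumps P2's slot → (4, 1, 2)
target: VC(#4) = (3, 1, 0)

(3, 1, 0)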